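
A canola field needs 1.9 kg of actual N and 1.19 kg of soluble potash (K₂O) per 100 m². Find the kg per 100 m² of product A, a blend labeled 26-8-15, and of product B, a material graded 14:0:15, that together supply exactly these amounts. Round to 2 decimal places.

Let a = kg of product A, b = kg of product B (per 100 m²).
N: 0.26·a + 0.14·b = 1.9
K₂O: 0.15·a + 0.15·b = 1.19
Eliminate a: (row1) − 0.26/0.15·(row2) → -0.12·b = -0.162667, so b = 1.35556.
Back-substitute: a = (1.9 − 0.14·1.35556) / 0.26 = 6.57778.

6.58 kg product A, 1.36 kg product B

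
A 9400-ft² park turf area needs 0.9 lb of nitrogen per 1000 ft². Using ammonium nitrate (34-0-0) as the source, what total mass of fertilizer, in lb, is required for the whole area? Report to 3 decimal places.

24.882 lb

Product per 1000 ft² = 0.9 / 34% = 2.64706 lb.
Total product = 2.64706 × 9400 / 1000 = 24.8824 lb.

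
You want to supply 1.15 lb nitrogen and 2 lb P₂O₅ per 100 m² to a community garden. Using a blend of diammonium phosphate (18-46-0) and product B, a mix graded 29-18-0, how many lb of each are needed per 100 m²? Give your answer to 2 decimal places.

3.69 lb diammonium phosphate, 1.67 lb product B

Per-100 m² balance (a = diammonium phosphate, b = product B):
N: 0.18·a + 0.29·b = 1.15
P₂O₅: 0.46·a + 0.18·b = 2
Eliminate b: (row1) − 0.29/0.18·(row2) → -0.561111·a = -2.07222, so a = 3.69307.
Then b = (2 − 0.46·3.69307) / 0.18 = 1.67327.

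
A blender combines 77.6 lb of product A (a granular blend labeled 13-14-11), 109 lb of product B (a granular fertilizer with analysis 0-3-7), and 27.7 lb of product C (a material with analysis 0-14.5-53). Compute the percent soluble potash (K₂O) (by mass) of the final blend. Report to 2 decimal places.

Total mass = 77.6 + 109 + 27.7 = 214.3 lb.
K₂O mass = 11%×77.6 + 7%×109 + 53%×27.7 = 30.847 lb.
% K₂O = 30.847 / 214.3 = 14.3943%.

14.39% K₂O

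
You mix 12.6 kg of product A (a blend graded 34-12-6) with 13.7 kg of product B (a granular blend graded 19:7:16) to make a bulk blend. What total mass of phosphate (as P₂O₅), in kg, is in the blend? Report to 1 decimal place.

2.5 kg P₂O₅

P₂O₅ mass = 12%×12.6 + 7%×13.7 = 2.471 kg.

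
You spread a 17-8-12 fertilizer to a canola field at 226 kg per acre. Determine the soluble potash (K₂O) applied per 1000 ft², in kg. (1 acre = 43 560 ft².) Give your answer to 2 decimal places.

K₂O per acre = 226 × 12% = 27.12 kg.
Convert to per 1000 ft²: 27.12 × 0.0229568 = 0.62259 kg.

0.62 kg K₂O per thousand sq ft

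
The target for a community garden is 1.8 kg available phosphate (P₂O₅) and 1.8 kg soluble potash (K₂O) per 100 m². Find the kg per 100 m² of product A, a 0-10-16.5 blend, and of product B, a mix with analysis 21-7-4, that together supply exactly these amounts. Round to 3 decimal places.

7.152 kg product A, 15.497 kg product B

Let a = kg of product A, b = kg of product B (per 100 m²).
P₂O₅: 0.1·a + 0.07·b = 1.8
K₂O: 0.165·a + 0.04·b = 1.8
Eliminate b: (row1) − 0.07/0.04·(row2) → -0.18875·a = -1.35, so a = 7.15232.
Then b = (1.8 − 0.165·7.15232) / 0.04 = 15.4967.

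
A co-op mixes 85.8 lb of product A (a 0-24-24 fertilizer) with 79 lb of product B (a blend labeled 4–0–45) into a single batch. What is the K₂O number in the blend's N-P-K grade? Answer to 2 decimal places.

Total mass = 85.8 + 79 = 164.8 lb.
K₂O mass = 24%×85.8 + 45%×79 = 56.142 lb.
% K₂O = 56.142 / 164.8 = 34.0667%.

34.07% K₂O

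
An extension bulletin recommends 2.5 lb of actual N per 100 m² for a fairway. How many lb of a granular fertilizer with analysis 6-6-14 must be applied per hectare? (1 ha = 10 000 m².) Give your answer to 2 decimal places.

4166.67 lb of product per hectare

Product per 100 m² = 2.5 / 6% = 41.6667 lb.
Convert to per hectare: 41.6667 × 100 = 4166.667 lb.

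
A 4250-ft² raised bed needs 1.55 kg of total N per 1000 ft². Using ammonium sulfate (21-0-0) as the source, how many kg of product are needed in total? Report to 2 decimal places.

Product per 1000 ft² = 1.55 / 21% = 7.38095 kg.
Total product = 7.38095 × 4250 / 1000 = 31.369 kg.

31.37 kg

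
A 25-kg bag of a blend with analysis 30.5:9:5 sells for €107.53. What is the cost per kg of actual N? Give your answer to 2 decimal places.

€14.10 per kg N

N in bag = 25 × 30.5% = 7.625 kg.
Cost per kg N = €107.53 / 7.625 = €14.1023.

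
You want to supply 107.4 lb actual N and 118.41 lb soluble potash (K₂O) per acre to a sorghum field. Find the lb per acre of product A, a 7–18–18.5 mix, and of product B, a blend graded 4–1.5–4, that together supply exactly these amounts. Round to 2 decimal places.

Let a = lb of product A, b = lb of product B (per acre).
N: 0.07·a + 0.04·b = 107.4
K₂O: 0.185·a + 0.04·b = 118.41
From row1: a = (107.4 − 0.04·b) / 0.07.
Into row2: 0.185·(107.4 − 0.04·b)/0.07 + 0.04·b = 118.41 → b = 2517.457, a = 95.7391.

95.74 lb product A, 2517.46 lb product B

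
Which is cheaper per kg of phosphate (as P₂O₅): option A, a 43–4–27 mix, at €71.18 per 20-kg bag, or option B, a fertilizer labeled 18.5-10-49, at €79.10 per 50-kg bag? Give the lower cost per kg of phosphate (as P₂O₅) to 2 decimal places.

option A: P₂O₅ per bag = 20 × 4% = 0.8 kg; cost = 71.18 / 0.8 = €88.9750/kg P₂O₅.
option B: P₂O₅ per bag = 50 × 10% = 5 kg; cost = 79.10 / 5 = €15.8200/kg P₂O₅.
option B is cheaper.

€15.82 per kg P₂O₅ (option B)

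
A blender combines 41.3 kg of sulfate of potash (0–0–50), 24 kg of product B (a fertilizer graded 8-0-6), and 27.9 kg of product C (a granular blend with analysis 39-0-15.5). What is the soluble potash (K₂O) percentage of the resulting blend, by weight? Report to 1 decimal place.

Total mass = 41.3 + 24 + 27.9 = 93.2 kg.
K₂O mass = 50%×41.3 + 6%×24 + 15.5%×27.9 = 26.4145 kg.
% K₂O = 26.4145 / 93.2 = 28.3417%.

28.3% K₂O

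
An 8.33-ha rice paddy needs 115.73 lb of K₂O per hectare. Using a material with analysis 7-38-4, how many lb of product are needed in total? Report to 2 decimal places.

24100.77 lb

Product per hectare = 115.73 / 4% = 2893.25 lb.
Total product = 2893.25 × 8.33 = 24100.772 lb.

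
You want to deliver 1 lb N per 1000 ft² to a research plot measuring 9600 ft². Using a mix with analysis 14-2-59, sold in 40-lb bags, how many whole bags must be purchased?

Product per 1000 ft² = 1 / 14% = 7.14286 lb.
Total product = 7.14286 × 9600 / 1000 = 68.5714 lb.
Bags = ⌈68.5714 / 40⌉ = 2.

2 bags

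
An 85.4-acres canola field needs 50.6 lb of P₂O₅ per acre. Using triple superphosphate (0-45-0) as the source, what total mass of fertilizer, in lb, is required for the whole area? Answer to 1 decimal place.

Product per acre = 50.6 / 45% = 112.444 lb.
Total product = 112.444 × 85.4 = 9602.76 lb.

9602.8 lb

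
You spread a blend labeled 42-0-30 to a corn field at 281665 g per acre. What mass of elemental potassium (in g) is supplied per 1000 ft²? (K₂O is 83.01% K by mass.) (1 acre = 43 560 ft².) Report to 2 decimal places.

1610.26 g K per thousand sq ft

K₂O per acre = 281665 × 30% = 84499.5 g.
Elemental K = 84499.5 × 0.8301 = 70143 g per acre.
Convert to per 1000 ft²: 70143 × 0.0229568 = 1610.263 g.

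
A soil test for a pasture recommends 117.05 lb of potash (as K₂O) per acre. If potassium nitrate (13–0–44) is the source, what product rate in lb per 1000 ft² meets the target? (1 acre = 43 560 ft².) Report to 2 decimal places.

Product per acre = 117.05 / 44% = 266.023 lb.
Convert to per 1000 ft²: 266.023 × 0.0229568 = 6.10704 lb.

6.11 lb of product per thousand sq ft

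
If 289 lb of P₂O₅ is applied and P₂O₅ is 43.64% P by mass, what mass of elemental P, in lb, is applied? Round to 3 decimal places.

P = 289 × 0.4364 = 126.1196 lb.

126.120 lb P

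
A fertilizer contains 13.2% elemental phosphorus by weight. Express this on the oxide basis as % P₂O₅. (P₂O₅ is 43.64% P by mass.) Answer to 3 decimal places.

30.247% P₂O₅

%P₂O₅ = 13.2 / 0.4364 = 30.24748%.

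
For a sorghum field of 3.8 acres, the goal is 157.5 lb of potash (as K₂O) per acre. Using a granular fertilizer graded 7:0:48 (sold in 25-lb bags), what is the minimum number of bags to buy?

50 bags

Product per acre = 157.5 / 48% = 328.125 lb.
Total product = 328.125 × 3.8 = 1246.88 lb.
Bags = ⌈1246.88 / 25⌉ = 50.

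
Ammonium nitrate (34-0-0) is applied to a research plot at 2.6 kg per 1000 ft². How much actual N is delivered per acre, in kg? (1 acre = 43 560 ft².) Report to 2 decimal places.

38.51 kg N per acre

nitrogen per 1000 ft² = 2.6 × 34% = 0.884 kg.
Convert to per acre: 0.884 × 43.56 = 38.507 kg.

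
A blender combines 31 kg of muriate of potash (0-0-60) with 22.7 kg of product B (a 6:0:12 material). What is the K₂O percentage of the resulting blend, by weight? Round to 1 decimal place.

39.7% K₂O

Total mass = 31 + 22.7 = 53.7 kg.
K₂O mass = 60%×31 + 12%×22.7 = 21.324 kg.
% K₂O = 21.324 / 53.7 = 39.7095%.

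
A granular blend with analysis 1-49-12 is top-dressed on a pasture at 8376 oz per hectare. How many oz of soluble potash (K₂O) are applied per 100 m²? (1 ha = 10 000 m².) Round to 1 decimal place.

K₂O per hectare = 8376 × 12% = 1005.12 oz.
Convert to per 100 m²: 1005.12 × 0.01 = 10.0512 oz.

10.1 oz K₂O per hundred sq m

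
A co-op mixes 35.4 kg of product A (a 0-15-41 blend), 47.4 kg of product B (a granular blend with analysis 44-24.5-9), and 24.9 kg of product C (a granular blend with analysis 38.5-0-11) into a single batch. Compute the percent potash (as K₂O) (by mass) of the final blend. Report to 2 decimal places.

Total mass = 35.4 + 47.4 + 24.9 = 107.7 kg.
K₂O mass = 41%×35.4 + 9%×47.4 + 11%×24.9 = 21.519 kg.
% K₂O = 21.519 / 107.7 = 19.9805%.

19.98% K₂O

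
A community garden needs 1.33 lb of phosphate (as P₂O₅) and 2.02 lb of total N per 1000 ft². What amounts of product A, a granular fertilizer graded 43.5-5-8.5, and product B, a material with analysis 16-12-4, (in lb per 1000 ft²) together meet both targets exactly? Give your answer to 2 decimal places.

0.67 lb product A, 10.80 lb product B

With a, b = lb per 1000 ft² of product A and product B:
P₂O₅: 0.05·a + 0.12·b = 1.33
N: 0.435·a + 0.16·b = 2.02
From row1: a = (1.33 − 0.12·b) / 0.05.
Into row2: 0.435·(1.33 − 0.12·b)/0.05 + 0.16·b = 2.02 → b = 10.8043, a = 0.669683.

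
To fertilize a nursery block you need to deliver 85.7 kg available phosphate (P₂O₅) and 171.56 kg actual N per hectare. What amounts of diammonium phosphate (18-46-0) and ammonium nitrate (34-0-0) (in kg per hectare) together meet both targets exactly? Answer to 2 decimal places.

With a, b = kg per hectare of diammonium phosphate and ammonium nitrate:
P₂O₅: 0.46·a + 0·b = 85.7
N: 0.18·a + 0.34·b = 171.56
From row1: a = (85.7 − 0·b) / 0.46.
Into row2: 0.18·(85.7 − 0·b)/0.46 + 0.34·b = 171.56 → b = 405.957, a = 186.304.

186.30 kg diammonium phosphate, 405.96 kg ammonium nitrate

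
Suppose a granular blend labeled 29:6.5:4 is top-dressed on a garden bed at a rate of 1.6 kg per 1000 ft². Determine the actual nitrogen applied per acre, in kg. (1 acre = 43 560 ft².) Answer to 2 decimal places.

nitrogen per 1000 ft² = 1.6 × 29% = 0.464 kg.
Convert to per acre: 0.464 × 43.56 = 20.2118 kg.

20.21 kg N per acre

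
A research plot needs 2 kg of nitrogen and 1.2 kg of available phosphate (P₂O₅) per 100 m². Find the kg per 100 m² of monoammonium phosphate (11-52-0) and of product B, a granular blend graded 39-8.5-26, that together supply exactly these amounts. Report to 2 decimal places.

Let a = kg of monoammonium phosphate, b = kg of product B (per 100 m²).
N: 0.11·a + 0.39·b = 2
P₂O₅: 0.52·a + 0.085·b = 1.2
Eliminate b: (row1) − 0.39/0.085·(row2) → -2.27588·a = -3.50588, so a = 1.54045.
Then b = (1.2 − 0.52·1.54045) / 0.085 = 4.69372.

1.54 kg monoammonium phosphate, 4.69 kg product B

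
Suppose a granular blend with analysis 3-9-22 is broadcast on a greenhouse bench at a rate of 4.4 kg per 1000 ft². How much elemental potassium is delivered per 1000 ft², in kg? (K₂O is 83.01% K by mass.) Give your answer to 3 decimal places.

K₂O per 1000 ft² = 4.4 × 22% = 0.968 kg.
Elemental K = 0.968 × 0.8301 = 0.803537 kg per 1000 ft².

0.804 kg K per thousand sq ft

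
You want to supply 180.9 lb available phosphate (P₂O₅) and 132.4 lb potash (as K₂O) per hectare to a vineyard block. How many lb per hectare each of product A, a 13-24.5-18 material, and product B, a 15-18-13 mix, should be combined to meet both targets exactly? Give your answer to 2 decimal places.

572.73 lb product A, 225.45 lb product B

Per-hectare balance (a = product A, b = product B):
P₂O₅: 0.245·a + 0.18·b = 180.9
K₂O: 0.18·a + 0.13·b = 132.4
Eliminate b: (row1) − 0.18/0.13·(row2) → -0.00423077·a = -2.42308, so a = 572.727.
Then b = (132.4 − 0.18·572.727) / 0.13 = 225.4545.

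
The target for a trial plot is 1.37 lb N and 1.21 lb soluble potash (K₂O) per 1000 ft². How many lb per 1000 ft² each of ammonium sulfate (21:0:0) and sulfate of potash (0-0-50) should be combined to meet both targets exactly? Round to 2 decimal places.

Per-1000 ft² balance (a = ammonium sulfate, b = sulfate of potash):
N: 0.21·a + 0·b = 1.37
K₂O: 0·a + 0.5·b = 1.21
Solving simultaneously: a = 6.52381, b = 2.42.

6.52 lb ammonium sulfate, 2.42 lb sulfate of potash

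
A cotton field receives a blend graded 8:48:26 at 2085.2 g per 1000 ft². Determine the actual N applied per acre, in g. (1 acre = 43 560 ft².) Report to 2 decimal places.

7266.50 g N per acre

nitrogen per 1000 ft² = 2085.2 × 8% = 166.816 g.
Convert to per acre: 166.816 × 43.56 = 7266.50496 g.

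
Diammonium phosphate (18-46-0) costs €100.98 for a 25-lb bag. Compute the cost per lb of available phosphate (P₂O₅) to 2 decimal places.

P₂O₅ in bag = 25 × 46% = 11.5 lb.
Cost per lb P₂O₅ = €100.98 / 11.5 = €8.7809.

€8.78 per lb P₂O₅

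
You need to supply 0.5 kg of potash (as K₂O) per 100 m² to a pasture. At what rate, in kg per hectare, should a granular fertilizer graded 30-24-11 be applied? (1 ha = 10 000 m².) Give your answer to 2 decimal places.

Product per 100 m² = 0.5 / 11% = 4.54545 kg.
Convert to per hectare: 4.54545 × 100 = 454.545 kg.

454.55 kg of product per hectare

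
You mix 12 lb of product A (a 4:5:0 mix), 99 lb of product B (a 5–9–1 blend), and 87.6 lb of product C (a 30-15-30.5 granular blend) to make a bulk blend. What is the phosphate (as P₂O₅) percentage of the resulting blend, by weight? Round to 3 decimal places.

Total mass = 12 + 99 + 87.6 = 198.6 lb.
P₂O₅ mass = 5%×12 + 9%×99 + 15%×87.6 = 22.65 lb.
% P₂O₅ = 22.65 / 198.6 = 11.4048%.

11.405% P₂O₅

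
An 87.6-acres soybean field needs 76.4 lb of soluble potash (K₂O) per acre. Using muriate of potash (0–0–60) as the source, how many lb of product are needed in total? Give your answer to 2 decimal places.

11154.40 lb

Product per acre = 76.4 / 60% = 127.333 lb.
Total product = 127.333 × 87.6 = 11154.4 lb.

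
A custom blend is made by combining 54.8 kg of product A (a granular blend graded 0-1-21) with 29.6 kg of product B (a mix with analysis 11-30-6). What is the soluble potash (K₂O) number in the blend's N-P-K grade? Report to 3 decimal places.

15.739% K₂O

Total mass = 54.8 + 29.6 = 84.4 kg.
K₂O mass = 21%×54.8 + 6%×29.6 = 13.284 kg.
% K₂O = 13.284 / 84.4 = 15.7393%.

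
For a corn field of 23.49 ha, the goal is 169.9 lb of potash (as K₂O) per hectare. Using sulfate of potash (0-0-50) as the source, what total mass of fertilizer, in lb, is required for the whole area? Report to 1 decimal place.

Product per hectare = 169.9 / 50% = 339.8 lb.
Total product = 339.8 × 23.49 = 7981.902 lb.

7981.9 lb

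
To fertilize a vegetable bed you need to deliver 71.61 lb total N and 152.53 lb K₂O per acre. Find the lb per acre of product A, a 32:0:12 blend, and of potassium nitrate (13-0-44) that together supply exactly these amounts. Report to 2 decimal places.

93.29 lb product A, 321.22 lb potassium nitrate

Per-acre balance (a = product A, b = potassium nitrate):
N: 0.32·a + 0.13·b = 71.61
K₂O: 0.12·a + 0.44·b = 152.53
From row1: a = (71.61 − 0.13·b) / 0.32.
Into row2: 0.12·(71.61 − 0.13·b)/0.32 + 0.44·b = 152.53 → b = 321.217, a = 93.2867.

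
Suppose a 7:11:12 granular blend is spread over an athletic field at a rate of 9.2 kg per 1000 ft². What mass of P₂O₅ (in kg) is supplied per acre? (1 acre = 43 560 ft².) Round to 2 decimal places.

44.08 kg P₂O₅ per acre

P₂O₅ per 1000 ft² = 9.2 × 11% = 1.012 kg.
Convert to per acre: 1.012 × 43.56 = 44.0827 kg.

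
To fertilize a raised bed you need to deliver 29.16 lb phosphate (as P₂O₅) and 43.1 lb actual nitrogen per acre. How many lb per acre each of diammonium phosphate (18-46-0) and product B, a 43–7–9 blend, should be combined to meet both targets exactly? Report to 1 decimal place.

51.4 lb diammonium phosphate, 78.7 lb product B

With a, b = lb per acre of diammonium phosphate and product B:
P₂O₅: 0.46·a + 0.07·b = 29.16
N: 0.18·a + 0.43·b = 43.1
Eliminate a: (row1) − 0.46/0.18·(row2) → -1.02889·b = -80.9844, so b = 78.7106.
Back-substitute: a = (29.16 − 0.07·78.7106) / 0.46 = 51.4136.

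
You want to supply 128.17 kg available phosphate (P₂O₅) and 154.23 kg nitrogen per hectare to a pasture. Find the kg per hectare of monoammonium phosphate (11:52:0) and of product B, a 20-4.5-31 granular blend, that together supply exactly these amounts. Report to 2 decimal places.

Let a = kg of monoammonium phosphate, b = kg of product B (per hectare).
P₂O₅: 0.52·a + 0.045·b = 128.17
N: 0.11·a + 0.2·b = 154.23
Eliminate a: (row1) − 0.52/0.11·(row2) → -0.900455·b = -600.917, so b = 667.349.
Back-substitute: a = (128.17 − 0.045·667.349) / 0.52 = 188.729.

188.73 kg monoammonium phosphate, 667.35 kg product B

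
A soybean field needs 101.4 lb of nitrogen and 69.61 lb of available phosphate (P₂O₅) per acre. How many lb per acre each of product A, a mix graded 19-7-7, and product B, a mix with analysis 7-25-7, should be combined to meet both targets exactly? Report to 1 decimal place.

480.7 lb product A, 143.8 lb product B

With a, b = lb per acre of product A and product B:
N: 0.19·a + 0.07·b = 101.4
P₂O₅: 0.07·a + 0.25·b = 69.61
From row1: a = (101.4 − 0.07·b) / 0.19.
Into row2: 0.07·(101.4 − 0.07·b)/0.19 + 0.25·b = 69.61 → b = 143.847, a = 480.688.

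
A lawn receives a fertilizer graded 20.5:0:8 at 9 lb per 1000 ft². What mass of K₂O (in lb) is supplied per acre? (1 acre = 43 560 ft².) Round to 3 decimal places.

31.363 lb K₂O per acre

K₂O per 1000 ft² = 9 × 8% = 0.72 lb.
Convert to per acre: 0.72 × 43.56 = 31.3632 lb.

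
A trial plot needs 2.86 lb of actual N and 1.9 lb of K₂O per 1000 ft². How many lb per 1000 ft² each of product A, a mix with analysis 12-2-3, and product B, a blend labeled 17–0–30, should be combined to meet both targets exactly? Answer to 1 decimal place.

17.3 lb product A, 4.6 lb product B

Per-1000 ft² balance (a = product A, b = product B):
N: 0.12·a + 0.17·b = 2.86
K₂O: 0.03·a + 0.3·b = 1.9
Eliminate b: (row1) − 0.17/0.3·(row2) → 0.103·a = 1.78333, so a = 17.3139.
Then b = (1.9 − 0.03·17.3139) / 0.3 = 4.60194.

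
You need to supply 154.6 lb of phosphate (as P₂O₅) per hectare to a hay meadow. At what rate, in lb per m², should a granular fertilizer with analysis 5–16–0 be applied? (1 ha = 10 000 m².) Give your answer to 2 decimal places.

0.10 lb of product per sq m

Product per hectare = 154.6 / 16% = 966.25 lb.
Convert to per m²: 966.25 × 0.0001 = 0.096625 lb.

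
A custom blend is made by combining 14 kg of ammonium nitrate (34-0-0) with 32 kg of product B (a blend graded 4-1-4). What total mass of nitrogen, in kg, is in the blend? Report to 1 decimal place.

N mass = 34%×14 + 4%×32 = 6.04 kg.

6.0 kg N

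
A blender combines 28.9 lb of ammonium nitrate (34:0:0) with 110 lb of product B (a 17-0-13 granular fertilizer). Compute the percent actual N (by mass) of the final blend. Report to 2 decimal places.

Total mass = 28.9 + 110 = 138.9 lb.
N mass = 34%×28.9 + 17%×110 = 28.526 lb.
% N = 28.526 / 138.9 = 20.5371%.

20.54% N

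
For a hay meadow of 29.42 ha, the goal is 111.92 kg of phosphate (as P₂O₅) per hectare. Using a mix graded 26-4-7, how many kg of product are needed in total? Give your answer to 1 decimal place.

82317.2 kg

Product per hectare = 111.92 / 4% = 2798 kg.
Total product = 2798 × 29.42 = 82317.16 kg.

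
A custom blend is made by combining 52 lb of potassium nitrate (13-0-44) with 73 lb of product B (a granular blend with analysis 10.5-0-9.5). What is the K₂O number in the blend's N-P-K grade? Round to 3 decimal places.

Total mass = 52 + 73 = 125 lb.
K₂O mass = 44%×52 + 9.5%×73 = 29.815 lb.
% K₂O = 29.815 / 125 = 23.852%.

23.852% K₂O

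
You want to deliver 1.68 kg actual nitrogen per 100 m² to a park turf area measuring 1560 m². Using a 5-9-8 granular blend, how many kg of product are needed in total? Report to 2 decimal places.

524.16 kg

Product per 100 m² = 1.68 / 5% = 33.6 kg.
Total product = 33.6 × 1560 / 100 = 524.16 kg.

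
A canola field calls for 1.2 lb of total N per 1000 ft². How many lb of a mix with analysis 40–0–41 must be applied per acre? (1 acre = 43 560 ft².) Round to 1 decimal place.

130.7 lb of product per acre

Product per 1000 ft² = 1.2 / 40% = 3 lb.
Convert to per acre: 3 × 43.56 = 130.68 lb.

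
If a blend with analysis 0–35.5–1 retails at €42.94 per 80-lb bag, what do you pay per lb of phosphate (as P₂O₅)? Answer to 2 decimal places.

€1.51 per lb P₂O₅

P₂O₅ in bag = 80 × 35.5% = 28.4 lb.
Cost per lb P₂O₅ = €42.94 / 28.4 = €1.5120.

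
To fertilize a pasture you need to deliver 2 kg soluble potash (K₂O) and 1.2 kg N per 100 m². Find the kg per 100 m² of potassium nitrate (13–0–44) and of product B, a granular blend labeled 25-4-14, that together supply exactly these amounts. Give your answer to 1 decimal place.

3.6 kg potassium nitrate, 2.9 kg product B

Let a = kg of potassium nitrate, b = kg of product B (per 100 m²).
K₂O: 0.44·a + 0.14·b = 2
N: 0.13·a + 0.25·b = 1.2
From row1: a = (2 − 0.14·b) / 0.44.
Into row2: 0.13·(2 − 0.14·b)/0.44 + 0.25·b = 1.2 → b = 2.91939, a = 3.61656.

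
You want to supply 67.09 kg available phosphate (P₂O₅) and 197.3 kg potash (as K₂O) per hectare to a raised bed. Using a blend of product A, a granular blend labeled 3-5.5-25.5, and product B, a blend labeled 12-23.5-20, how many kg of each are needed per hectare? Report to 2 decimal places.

673.43 kg product A, 127.88 kg product B

Per-hectare balance (a = product A, b = product B):
P₂O₅: 0.055·a + 0.235·b = 67.09
K₂O: 0.255·a + 0.2·b = 197.3
Eliminate b: (row1) − 0.235/0.2·(row2) → -0.244625·a = -164.737, so a = 673.429.
Then b = (197.3 − 0.255·673.429) / 0.2 = 127.878.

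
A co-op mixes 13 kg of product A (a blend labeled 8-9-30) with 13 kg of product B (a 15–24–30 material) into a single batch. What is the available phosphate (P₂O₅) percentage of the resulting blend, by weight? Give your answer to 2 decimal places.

Total mass = 13 + 13 = 26 kg.
P₂O₅ mass = 9%×13 + 24%×13 = 4.29 kg.
% P₂O₅ = 4.29 / 26 = 16.5%.

16.50% P₂O₅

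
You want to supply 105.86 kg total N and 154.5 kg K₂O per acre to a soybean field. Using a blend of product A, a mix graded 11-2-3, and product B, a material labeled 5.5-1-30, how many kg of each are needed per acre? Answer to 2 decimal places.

Let a = kg of product A, b = kg of product B (per acre).
N: 0.11·a + 0.055·b = 105.86
K₂O: 0.03·a + 0.3·b = 154.5
Solving simultaneously: a = 741.962, b = 440.804.

741.96 kg product A, 440.80 kg product B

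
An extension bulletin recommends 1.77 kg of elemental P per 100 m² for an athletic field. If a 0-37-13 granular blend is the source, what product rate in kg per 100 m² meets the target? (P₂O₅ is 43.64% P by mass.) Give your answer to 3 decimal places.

10.962 kg of product per hundred sq m

As P₂O₅: 1.77 / 0.4364 = 4.05591 kg per 100 m².
Product per 100 m² = 4.05591 / 37% = 10.9619 kg.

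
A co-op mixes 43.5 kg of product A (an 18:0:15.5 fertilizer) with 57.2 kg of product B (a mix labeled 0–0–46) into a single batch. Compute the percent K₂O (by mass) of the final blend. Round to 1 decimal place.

32.8% K₂O

Total mass = 43.5 + 57.2 = 100.7 kg.
K₂O mass = 15.5%×43.5 + 46%×57.2 = 33.0545 kg.
% K₂O = 33.0545 / 100.7 = 32.8247%.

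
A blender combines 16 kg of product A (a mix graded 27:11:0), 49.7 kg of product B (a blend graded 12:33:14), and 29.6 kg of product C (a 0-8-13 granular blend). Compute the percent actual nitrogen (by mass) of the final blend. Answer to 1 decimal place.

Total mass = 16 + 49.7 + 29.6 = 95.3 kg.
N mass = 27%×16 + 12%×49.7 + 0%×29.6 = 10.284 kg.
% N = 10.284 / 95.3 = 10.7912%.

10.8% N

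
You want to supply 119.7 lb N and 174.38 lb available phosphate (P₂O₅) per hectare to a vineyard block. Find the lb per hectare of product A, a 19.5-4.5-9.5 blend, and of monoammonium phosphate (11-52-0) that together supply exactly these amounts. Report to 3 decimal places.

Per-hectare balance (a = product A, b = monoammonium phosphate):
N: 0.195·a + 0.11·b = 119.7
P₂O₅: 0.045·a + 0.52·b = 174.38
Eliminate a: (row1) − 0.195/0.045·(row2) → -2.14333·b = -635.947, so b = 296.7092.
Back-substitute: a = (119.7 − 0.11·296.7092) / 0.195 = 446.4717.

446.472 lb product A, 296.709 lb monoammonium phosphate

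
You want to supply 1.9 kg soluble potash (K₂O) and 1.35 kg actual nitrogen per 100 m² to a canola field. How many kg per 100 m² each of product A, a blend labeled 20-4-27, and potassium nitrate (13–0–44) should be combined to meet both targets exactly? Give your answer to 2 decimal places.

6.56 kg product A, 0.29 kg potassium nitrate

Per-100 m² balance (a = product A, b = potassium nitrate):
K₂O: 0.27·a + 0.44·b = 1.9
N: 0.2·a + 0.13·b = 1.35
Eliminate b: (row1) − 0.44/0.13·(row2) → -0.406923·a = -2.66923, so a = 6.55955.
Then b = (1.35 − 0.2·6.55955) / 0.13 = 0.293006.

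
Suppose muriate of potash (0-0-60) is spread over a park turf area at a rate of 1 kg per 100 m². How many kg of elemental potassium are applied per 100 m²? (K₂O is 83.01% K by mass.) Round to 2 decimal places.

0.50 kg K per hundred sq m

K₂O per 100 m² = 1 × 60% = 0.6 kg.
Elemental K = 0.6 × 0.8301 = 0.49806 kg per 100 m².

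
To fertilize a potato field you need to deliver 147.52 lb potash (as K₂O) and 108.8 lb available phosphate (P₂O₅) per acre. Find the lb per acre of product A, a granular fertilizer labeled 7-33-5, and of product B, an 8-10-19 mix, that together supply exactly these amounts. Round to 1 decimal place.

With a, b = lb per acre of product A and product B:
K₂O: 0.05·a + 0.19·b = 147.52
P₂O₅: 0.33·a + 0.1·b = 108.8
Eliminate a: (row1) − 0.05/0.33·(row2) → 0.174848·b = 131.035, so b = 749.421.
Back-substitute: a = (147.52 − 0.19·749.421) / 0.05 = 102.5997.

102.6 lb product A, 749.4 lb product B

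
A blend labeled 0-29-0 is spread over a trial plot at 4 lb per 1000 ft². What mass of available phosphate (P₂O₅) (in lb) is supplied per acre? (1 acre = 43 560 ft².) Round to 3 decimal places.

50.530 lb P₂O₅ per acre

P₂O₅ per 1000 ft² = 4 × 29% = 1.16 lb.
Convert to per acre: 1.16 × 43.56 = 50.5296 lb.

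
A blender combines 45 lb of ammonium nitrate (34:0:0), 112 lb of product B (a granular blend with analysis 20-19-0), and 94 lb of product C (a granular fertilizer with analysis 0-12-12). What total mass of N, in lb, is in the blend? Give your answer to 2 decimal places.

37.70 lb N

N mass = 34%×45 + 20%×112 + 0%×94 = 37.7 lb.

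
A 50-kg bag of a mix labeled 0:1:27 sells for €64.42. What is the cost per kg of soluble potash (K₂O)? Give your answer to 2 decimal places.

€4.77 per kg K₂O

K₂O in bag = 50 × 27% = 13.5 kg.
Cost per kg K₂O = €64.42 / 13.5 = €4.7719.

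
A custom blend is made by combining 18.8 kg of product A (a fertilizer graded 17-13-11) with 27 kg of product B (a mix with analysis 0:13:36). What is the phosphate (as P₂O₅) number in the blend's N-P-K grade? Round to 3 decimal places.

Total mass = 18.8 + 27 = 45.8 kg.
P₂O₅ mass = 13%×18.8 + 13%×27 = 5.954 kg.
% P₂O₅ = 5.954 / 45.8 = 13%.

13.000% P₂O₅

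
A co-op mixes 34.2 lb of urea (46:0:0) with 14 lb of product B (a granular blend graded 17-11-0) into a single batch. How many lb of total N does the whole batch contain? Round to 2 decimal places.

N mass = 46%×34.2 + 17%×14 = 18.112 lb.

18.11 lb N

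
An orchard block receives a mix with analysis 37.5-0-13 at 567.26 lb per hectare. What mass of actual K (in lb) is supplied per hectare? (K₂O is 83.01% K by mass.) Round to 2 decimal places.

61.21 lb K per hectare

K₂O per hectare = 567.26 × 13% = 73.7438 lb.
Elemental K = 73.7438 × 0.8301 = 61.2147 lb per hectare.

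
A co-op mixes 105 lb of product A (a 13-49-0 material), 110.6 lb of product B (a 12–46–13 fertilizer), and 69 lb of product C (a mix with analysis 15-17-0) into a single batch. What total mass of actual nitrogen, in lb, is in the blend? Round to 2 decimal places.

37.27 lb N

N mass = 13%×105 + 12%×110.6 + 15%×69 = 37.272 lb.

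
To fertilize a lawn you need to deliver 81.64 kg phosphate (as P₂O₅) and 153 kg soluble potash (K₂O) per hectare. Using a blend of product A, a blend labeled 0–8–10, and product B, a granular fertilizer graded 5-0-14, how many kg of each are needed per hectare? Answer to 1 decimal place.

With a, b = kg per hectare of product A and product B:
P₂O₅: 0.08·a + 0·b = 81.64
K₂O: 0.1·a + 0.14·b = 153
Eliminate b: (row1) − 0/0.14·(row2) → 0.08·a = 81.64, so a = 1020.5.
Then b = (153 − 0.1·1020.5) / 0.14 = 363.929.

1020.5 kg product A, 363.9 kg product B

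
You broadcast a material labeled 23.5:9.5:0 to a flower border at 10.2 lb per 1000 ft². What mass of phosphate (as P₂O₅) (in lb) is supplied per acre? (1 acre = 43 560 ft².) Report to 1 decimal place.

42.2 lb P₂O₅ per acre

P₂O₅ per 1000 ft² = 10.2 × 9.5% = 0.969 lb.
Convert to per acre: 0.969 × 43.56 = 42.2096 lb.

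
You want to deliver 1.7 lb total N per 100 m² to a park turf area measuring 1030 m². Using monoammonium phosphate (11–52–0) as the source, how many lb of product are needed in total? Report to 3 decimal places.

Product per 100 m² = 1.7 / 11% = 15.4545 lb.
Total product = 15.4545 × 1030 / 100 = 159.1818 lb.

159.182 lb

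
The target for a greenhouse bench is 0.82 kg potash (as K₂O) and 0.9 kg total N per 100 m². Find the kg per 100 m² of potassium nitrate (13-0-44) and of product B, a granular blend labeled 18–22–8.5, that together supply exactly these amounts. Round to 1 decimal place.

1.0 kg potassium nitrate, 4.2 kg product B

Let a = kg of potassium nitrate, b = kg of product B (per 100 m²).
K₂O: 0.44·a + 0.085·b = 0.82
N: 0.13·a + 0.18·b = 0.9
Eliminate b: (row1) − 0.085/0.18·(row2) → 0.378611·a = 0.395, so a = 1.04329.
Then b = (0.9 − 0.13·1.04329) / 0.18 = 4.24652.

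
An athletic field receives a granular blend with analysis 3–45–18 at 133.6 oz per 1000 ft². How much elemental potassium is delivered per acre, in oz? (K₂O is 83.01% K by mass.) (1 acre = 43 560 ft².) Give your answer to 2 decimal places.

K₂O per 1000 ft² = 133.6 × 18% = 24.048 oz.
Elemental K = 24.048 × 0.8301 = 19.9622 oz per 1000 ft².
Convert to per acre: 19.9622 × 43.56 = 869.555 oz.

869.56 oz K per acre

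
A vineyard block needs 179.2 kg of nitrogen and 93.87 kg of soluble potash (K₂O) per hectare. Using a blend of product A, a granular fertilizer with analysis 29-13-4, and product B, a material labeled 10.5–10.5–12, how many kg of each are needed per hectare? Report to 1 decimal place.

Let a = kg of product A, b = kg of product B (per hectare).
N: 0.29·a + 0.105·b = 179.2
K₂O: 0.04·a + 0.12·b = 93.87
Eliminate a: (row1) − 0.29/0.04·(row2) → -0.765·b = -501.358, so b = 655.369.
Back-substitute: a = (179.2 − 0.105·655.369) / 0.29 = 380.642.

380.6 kg product A, 655.4 kg product B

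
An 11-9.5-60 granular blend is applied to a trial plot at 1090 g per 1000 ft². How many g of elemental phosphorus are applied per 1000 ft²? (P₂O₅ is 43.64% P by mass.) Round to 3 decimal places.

P₂O₅ per 1000 ft² = 1090 × 9.5% = 103.55 g.
Elemental P = 103.55 × 0.4364 = 45.1892 g per 1000 ft².

45.189 g P per thousand sq ft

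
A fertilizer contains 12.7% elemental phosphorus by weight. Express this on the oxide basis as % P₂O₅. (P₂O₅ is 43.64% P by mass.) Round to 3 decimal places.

29.102% P₂O₅

%P₂O₅ = 12.7 / 0.4364 = 29.1017%.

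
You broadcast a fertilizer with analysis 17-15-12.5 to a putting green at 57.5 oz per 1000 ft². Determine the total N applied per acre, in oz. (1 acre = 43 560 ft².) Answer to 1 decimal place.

425.8 oz N per acre

nitrogen per 1000 ft² = 57.5 × 17% = 9.775 oz.
Convert to per acre: 9.775 × 43.56 = 425.799 oz.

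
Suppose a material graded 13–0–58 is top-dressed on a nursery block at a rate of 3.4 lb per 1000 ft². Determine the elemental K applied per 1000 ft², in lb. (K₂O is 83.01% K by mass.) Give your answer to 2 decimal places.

1.64 lb K per thousand sq ft

K₂O per 1000 ft² = 3.4 × 58% = 1.972 lb.
Elemental K = 1.972 × 0.8301 = 1.63696 lb per 1000 ft².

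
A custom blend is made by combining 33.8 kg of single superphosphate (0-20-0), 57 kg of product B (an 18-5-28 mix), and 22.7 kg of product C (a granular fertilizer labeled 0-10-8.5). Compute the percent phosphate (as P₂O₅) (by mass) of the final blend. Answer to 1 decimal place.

10.5% P₂O₅

Total mass = 33.8 + 57 + 22.7 = 113.5 kg.
P₂O₅ mass = 20%×33.8 + 5%×57 + 10%×22.7 = 11.88 kg.
% P₂O₅ = 11.88 / 113.5 = 10.467%.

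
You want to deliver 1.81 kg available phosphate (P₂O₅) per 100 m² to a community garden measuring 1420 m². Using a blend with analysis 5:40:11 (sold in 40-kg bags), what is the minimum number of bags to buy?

2 bags

Product per 100 m² = 1.81 / 40% = 4.525 kg.
Total product = 4.525 × 1420 / 100 = 64.255 kg.
Bags = ⌈64.255 / 40⌉ = 2.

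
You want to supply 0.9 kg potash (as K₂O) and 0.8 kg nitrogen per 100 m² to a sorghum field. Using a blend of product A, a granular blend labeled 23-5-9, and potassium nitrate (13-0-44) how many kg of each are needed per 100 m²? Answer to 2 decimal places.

2.63 kg product A, 1.51 kg potassium nitrate

With a, b = kg per 100 m² of product A and potassium nitrate:
K₂O: 0.09·a + 0.44·b = 0.9
N: 0.23·a + 0.13·b = 0.8
Solving simultaneously: a = 2.6257, b = 1.50838.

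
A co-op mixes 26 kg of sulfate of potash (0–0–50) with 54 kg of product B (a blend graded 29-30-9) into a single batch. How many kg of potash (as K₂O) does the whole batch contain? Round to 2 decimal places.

K₂O mass = 50%×26 + 9%×54 = 17.86 kg.

17.86 kg K₂O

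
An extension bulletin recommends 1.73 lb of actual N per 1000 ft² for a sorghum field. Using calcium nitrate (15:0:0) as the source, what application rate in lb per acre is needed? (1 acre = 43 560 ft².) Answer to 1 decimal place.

502.4 lb of product per acre

Product per 1000 ft² = 1.73 / 15% = 11.5333 lb.
Convert to per acre: 11.5333 × 43.56 = 502.392 lb.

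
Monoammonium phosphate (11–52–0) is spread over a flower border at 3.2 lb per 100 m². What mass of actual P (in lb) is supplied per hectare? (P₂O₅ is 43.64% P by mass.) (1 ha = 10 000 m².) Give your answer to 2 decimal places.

72.62 lb P per hectare

P₂O₅ per 100 m² = 3.2 × 52% = 1.664 lb.
Elemental P = 1.664 × 0.4364 = 0.72617 lb per 100 m².
Convert to per hectare: 0.72617 × 100 = 72.617 lb.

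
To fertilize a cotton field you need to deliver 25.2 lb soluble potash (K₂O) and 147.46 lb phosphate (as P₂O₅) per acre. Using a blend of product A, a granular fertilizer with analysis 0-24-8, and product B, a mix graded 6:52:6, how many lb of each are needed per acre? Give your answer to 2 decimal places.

Let a = lb of product A, b = lb of product B (per acre).
K₂O: 0.08·a + 0.06·b = 25.2
P₂O₅: 0.24·a + 0.52·b = 147.46
Solving simultaneously: a = 156.485, b = 211.353.

156.49 lb product A, 211.35 lb product B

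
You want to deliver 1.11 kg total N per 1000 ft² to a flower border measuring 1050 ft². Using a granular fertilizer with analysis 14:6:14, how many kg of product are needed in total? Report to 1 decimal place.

8.3 kg

Product per 1000 ft² = 1.11 / 14% = 7.92857 kg.
Total product = 7.92857 × 1050 / 1000 = 8.325 kg.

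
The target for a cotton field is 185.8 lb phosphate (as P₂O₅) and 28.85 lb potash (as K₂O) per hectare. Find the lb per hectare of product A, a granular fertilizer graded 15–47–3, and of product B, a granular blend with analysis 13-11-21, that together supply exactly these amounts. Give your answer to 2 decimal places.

375.73 lb product A, 83.71 lb product B

Let a = lb of product A, b = lb of product B (per hectare).
P₂O₅: 0.47·a + 0.11·b = 185.8
K₂O: 0.03·a + 0.21·b = 28.85
From row1: a = (185.8 − 0.11·b) / 0.47.
Into row2: 0.03·(185.8 − 0.11·b)/0.47 + 0.21·b = 28.85 → b = 83.7055, a = 375.729.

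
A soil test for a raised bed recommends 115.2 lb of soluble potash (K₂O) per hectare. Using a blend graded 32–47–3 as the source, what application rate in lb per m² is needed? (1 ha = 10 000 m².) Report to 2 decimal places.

Product per hectare = 115.2 / 3% = 3840 lb.
Convert to per m²: 3840 × 0.0001 = 0.384 lb.

0.38 lb of product per sq m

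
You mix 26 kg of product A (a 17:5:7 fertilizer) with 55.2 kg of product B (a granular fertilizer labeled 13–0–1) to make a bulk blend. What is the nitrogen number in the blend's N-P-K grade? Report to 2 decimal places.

Total mass = 26 + 55.2 = 81.2 kg.
N mass = 17%×26 + 13%×55.2 = 11.596 kg.
% N = 11.596 / 81.2 = 14.2808%.

14.28% N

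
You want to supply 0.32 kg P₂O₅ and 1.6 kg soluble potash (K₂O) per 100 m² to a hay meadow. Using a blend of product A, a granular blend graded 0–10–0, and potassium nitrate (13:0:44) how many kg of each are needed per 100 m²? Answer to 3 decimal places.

Let a = kg of product A, b = kg of potassium nitrate (per 100 m²).
P₂O₅: 0.1·a + 0·b = 0.32
K₂O: 0·a + 0.44·b = 1.6
Solving simultaneously: a = 3.2, b = 3.63636.

3.200 kg product A, 3.636 kg potassium nitrate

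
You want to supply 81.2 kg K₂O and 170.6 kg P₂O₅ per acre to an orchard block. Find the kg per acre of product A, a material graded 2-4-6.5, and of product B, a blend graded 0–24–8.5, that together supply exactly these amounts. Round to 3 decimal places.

408.770 kg product A, 642.705 kg product B

With a, b = kg per acre of product A and product B:
K₂O: 0.065·a + 0.085·b = 81.2
P₂O₅: 0.04·a + 0.24·b = 170.6
Eliminate a: (row1) − 0.065/0.04·(row2) → -0.305·b = -196.025, so b = 642.7049.
Back-substitute: a = (81.2 − 0.085·642.7049) / 0.065 = 408.77049.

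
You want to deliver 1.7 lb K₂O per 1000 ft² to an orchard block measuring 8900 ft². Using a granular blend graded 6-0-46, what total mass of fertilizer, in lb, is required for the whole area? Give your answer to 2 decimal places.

Product per 1000 ft² = 1.7 / 46% = 3.69565 lb.
Total product = 3.69565 × 8900 / 1000 = 32.8913 lb.

32.89 lb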